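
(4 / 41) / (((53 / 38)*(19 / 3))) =24 / 2173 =0.01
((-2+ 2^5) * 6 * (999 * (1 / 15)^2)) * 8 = 31968 / 5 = 6393.60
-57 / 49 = -1.16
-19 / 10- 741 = -7429 / 10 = -742.90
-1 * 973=-973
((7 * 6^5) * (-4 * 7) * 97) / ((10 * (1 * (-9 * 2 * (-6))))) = -684432 / 5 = -136886.40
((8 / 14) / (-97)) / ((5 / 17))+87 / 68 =290741 / 230860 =1.26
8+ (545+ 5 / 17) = 9406 / 17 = 553.29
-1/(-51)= 1/51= 0.02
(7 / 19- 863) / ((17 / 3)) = -49170 / 323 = -152.23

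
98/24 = 4.08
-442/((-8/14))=1547/2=773.50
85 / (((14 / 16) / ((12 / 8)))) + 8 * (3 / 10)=5184 / 35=148.11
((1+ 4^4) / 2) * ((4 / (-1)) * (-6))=3084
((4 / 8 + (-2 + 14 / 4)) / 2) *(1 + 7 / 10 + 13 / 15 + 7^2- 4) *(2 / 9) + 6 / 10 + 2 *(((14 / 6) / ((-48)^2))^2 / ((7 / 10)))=11.17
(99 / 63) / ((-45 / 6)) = -22 / 105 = -0.21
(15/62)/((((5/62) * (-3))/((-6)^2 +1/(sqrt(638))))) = -36 - sqrt(638)/638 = -36.04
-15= -15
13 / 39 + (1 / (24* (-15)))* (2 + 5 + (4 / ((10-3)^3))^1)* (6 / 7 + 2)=0.28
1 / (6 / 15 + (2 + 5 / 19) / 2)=190 / 291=0.65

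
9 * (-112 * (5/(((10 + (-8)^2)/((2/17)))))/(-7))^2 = 57600/395641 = 0.15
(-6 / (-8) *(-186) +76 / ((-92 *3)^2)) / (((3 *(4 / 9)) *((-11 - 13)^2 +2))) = -2656619 / 14676576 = -0.18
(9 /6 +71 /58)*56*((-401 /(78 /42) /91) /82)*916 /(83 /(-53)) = 43062658576 /16678103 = 2581.99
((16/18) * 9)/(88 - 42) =4/23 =0.17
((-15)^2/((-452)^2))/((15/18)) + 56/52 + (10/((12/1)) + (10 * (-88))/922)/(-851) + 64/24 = 1951096510369/520979592536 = 3.75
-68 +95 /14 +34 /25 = -59.85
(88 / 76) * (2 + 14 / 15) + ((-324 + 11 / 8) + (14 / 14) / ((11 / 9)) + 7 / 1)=-7810171 / 25080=-311.41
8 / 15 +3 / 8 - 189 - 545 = -87971 / 120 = -733.09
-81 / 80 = -1.01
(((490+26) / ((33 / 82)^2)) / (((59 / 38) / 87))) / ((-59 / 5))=-6372469280 / 421201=-15129.28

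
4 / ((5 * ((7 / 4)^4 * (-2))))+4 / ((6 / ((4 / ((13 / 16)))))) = 1516672 / 468195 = 3.24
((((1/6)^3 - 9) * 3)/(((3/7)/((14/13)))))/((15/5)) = -95207/4212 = -22.60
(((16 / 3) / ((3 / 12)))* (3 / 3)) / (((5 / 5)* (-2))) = -32 / 3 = -10.67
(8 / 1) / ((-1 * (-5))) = 8 / 5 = 1.60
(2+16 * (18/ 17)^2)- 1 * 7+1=4028/ 289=13.94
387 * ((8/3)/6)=172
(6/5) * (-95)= -114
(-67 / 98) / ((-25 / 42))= 201 / 175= 1.15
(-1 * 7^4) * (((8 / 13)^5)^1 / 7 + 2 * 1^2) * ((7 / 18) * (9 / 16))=-6279659435 / 5940688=-1057.06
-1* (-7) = 7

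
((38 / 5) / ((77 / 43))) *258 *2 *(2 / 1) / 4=421572 / 385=1094.99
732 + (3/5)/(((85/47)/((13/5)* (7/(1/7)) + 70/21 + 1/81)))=44487244/57375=775.38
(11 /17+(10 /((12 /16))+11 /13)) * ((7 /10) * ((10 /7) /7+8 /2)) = 202498 /4641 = 43.63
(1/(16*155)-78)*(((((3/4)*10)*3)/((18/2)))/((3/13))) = -2514707/2976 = -845.00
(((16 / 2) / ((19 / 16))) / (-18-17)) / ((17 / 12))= -1536 / 11305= -0.14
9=9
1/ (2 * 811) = 1/ 1622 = 0.00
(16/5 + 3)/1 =31/5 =6.20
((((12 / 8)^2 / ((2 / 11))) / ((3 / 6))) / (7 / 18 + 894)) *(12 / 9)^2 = 792 / 16099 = 0.05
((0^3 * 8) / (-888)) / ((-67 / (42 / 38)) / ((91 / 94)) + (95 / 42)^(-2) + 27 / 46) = 0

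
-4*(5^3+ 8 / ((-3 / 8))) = -1244 / 3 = -414.67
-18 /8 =-2.25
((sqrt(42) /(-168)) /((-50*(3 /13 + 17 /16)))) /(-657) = -13*sqrt(42) /92784825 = -0.00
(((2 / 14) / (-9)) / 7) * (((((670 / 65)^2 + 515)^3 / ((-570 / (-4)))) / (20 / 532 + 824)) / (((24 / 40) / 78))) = -171455903779892 / 284848192447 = -601.92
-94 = -94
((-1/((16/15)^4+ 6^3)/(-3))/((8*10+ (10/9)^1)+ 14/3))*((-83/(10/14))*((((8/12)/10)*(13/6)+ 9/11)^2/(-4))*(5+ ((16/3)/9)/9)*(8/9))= 3247805335495/1498214656357056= 0.00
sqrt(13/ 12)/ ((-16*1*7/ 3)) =-sqrt(39)/ 224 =-0.03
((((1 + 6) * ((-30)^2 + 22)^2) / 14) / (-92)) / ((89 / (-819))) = 174054699 / 4094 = 42514.58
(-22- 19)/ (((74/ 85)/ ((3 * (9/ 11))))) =-94095/ 814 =-115.60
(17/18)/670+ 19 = 229157/12060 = 19.00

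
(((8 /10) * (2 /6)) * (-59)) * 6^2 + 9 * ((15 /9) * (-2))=-2982 /5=-596.40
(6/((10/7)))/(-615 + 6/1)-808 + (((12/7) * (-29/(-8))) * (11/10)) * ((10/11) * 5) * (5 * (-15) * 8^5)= -77507380127/1015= -76361950.86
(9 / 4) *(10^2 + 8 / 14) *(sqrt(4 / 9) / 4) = 264 / 7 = 37.71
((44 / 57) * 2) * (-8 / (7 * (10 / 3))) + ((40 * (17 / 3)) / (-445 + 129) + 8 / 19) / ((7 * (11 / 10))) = -984364 / 1733655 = -0.57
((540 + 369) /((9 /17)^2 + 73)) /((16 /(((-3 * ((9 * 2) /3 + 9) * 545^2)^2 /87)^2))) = 3269191547889442085018617.00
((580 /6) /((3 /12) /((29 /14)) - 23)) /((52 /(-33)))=46255 /17251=2.68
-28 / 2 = -14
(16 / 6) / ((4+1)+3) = 1 / 3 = 0.33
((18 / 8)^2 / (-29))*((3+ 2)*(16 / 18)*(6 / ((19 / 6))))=-1.47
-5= -5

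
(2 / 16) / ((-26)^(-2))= 169 / 2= 84.50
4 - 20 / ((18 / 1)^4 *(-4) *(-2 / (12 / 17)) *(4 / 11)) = 4758857 / 1189728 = 4.00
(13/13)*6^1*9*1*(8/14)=216/7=30.86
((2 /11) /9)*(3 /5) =2 /165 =0.01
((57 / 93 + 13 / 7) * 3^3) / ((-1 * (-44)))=3618 / 2387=1.52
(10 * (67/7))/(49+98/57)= 38190/20237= 1.89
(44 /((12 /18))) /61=66 /61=1.08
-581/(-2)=581/2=290.50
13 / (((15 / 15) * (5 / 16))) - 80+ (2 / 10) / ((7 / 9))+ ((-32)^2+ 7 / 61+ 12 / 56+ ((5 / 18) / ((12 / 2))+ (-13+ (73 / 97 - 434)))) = 2415489233 / 4473252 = 539.99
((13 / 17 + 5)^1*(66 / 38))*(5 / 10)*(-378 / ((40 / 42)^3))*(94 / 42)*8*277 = -1754640060327 / 161500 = -10864644.34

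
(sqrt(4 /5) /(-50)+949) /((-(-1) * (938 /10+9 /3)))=4745 /484-sqrt(5) /12100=9.80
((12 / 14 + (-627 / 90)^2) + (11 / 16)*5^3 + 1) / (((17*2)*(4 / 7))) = 3435493 / 489600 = 7.02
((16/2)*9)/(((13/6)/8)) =3456/13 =265.85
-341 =-341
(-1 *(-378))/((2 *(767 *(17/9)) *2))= 1701/26078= 0.07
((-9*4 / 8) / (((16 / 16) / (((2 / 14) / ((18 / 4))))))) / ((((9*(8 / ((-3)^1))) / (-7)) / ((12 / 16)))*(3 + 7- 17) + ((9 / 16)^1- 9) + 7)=16 / 3745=0.00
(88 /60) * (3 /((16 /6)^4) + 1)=47729 /30720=1.55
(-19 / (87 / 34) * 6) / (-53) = 1292 / 1537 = 0.84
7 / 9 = 0.78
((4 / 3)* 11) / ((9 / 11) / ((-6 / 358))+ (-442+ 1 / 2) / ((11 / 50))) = -121 / 16959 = -0.01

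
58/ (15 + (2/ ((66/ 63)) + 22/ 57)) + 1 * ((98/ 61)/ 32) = 9006143/ 2645936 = 3.40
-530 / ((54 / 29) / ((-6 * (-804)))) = -4119160 / 3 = -1373053.33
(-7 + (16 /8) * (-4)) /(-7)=15 /7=2.14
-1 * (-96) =96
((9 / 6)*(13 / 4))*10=195 / 4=48.75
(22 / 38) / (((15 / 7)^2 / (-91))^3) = -975225620369 / 216421875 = -4506.13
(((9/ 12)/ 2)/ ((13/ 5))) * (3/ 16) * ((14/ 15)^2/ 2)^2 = 2401/ 468000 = 0.01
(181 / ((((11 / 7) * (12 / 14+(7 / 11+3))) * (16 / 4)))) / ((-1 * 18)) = -0.36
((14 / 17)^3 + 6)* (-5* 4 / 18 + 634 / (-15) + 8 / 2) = -57097384 / 221085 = -258.26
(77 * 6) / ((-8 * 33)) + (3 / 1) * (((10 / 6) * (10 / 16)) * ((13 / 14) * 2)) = 227 / 56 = 4.05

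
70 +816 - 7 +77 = 956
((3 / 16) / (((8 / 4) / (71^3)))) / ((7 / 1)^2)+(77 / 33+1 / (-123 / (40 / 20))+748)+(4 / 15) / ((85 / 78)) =39216946677 / 27322400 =1435.34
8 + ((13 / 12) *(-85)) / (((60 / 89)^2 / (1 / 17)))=-3.92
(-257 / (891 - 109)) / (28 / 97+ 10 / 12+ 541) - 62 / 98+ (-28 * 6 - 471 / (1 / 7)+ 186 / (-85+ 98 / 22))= -9286850718185884 / 2677913685055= -3467.94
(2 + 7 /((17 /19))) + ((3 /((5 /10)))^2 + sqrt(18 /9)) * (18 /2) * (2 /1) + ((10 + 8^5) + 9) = 18 * sqrt(2) + 568562 /17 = 33470.28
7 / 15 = 0.47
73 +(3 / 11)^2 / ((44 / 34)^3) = 94098001 / 1288408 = 73.03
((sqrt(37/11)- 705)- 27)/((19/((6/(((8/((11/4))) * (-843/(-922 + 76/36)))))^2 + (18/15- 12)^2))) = -303890336321821/64811188800 + 4981808792161 * sqrt(407)/8555076921600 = -4677.11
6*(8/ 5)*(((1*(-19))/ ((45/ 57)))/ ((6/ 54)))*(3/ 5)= -155952/ 125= -1247.62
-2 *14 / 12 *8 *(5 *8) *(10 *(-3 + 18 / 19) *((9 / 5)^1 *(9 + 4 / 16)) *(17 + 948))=4678783200 / 19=246251747.37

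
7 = 7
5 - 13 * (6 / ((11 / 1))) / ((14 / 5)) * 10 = -1565 / 77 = -20.32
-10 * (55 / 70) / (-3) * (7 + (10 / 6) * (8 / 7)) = 10285 / 441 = 23.32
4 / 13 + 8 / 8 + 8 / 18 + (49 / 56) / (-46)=74621 / 43056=1.73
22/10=2.20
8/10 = 4/5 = 0.80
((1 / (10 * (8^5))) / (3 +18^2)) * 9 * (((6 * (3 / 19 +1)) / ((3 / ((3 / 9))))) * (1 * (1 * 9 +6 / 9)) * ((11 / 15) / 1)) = 3509 / 7634534400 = 0.00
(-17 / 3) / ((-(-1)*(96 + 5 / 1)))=-17 / 303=-0.06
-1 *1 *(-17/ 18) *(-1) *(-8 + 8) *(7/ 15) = 0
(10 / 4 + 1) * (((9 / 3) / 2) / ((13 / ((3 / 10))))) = 63 / 520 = 0.12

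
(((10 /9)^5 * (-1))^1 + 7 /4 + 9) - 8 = 249539 /236196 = 1.06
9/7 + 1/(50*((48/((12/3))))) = 5407/4200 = 1.29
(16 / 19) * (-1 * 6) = -96 / 19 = -5.05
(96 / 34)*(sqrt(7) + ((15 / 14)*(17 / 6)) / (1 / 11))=48*sqrt(7) / 17 + 660 / 7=101.76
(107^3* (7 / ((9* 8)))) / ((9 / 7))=60027107 / 648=92634.42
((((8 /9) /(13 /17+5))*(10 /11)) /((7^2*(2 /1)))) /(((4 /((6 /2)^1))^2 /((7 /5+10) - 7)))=17 /4802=0.00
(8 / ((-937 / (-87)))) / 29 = 24 / 937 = 0.03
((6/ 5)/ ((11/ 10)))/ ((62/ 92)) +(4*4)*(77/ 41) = 442744/ 13981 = 31.67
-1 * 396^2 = -156816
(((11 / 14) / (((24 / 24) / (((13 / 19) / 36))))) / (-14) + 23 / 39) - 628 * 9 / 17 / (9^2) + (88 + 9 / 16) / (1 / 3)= 3883828985 / 14814072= 262.17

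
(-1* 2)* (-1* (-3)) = -6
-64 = -64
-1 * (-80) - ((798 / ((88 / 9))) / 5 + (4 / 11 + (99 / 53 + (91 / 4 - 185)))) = 652073 / 2915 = 223.70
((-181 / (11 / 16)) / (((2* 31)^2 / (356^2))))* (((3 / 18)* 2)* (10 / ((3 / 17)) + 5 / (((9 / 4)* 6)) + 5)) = -153692747200 / 856251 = -179494.97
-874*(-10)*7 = 61180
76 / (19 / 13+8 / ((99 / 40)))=97812 / 6041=16.19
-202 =-202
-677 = -677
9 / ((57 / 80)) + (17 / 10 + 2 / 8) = 5541 / 380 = 14.58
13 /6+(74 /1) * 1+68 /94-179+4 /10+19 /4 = -273427 /2820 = -96.96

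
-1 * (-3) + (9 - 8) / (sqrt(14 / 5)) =sqrt(70) / 14 + 3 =3.60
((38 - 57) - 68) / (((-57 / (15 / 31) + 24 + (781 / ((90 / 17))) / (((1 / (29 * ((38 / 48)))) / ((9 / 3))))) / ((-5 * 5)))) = 1566000 / 7248091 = 0.22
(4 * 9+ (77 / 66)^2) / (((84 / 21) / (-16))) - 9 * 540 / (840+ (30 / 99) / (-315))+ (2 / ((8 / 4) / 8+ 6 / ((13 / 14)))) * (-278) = -238.07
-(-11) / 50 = 0.22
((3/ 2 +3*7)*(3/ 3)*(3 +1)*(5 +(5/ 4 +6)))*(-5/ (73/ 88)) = -485100/ 73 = -6645.21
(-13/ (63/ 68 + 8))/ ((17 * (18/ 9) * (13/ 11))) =-22/ 607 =-0.04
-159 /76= -2.09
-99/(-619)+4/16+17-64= -115357/2476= -46.59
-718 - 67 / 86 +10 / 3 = -184585 / 258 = -715.45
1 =1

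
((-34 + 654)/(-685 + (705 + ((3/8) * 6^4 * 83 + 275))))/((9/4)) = 2480/365697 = 0.01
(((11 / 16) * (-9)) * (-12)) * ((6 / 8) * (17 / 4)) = 15147 / 64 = 236.67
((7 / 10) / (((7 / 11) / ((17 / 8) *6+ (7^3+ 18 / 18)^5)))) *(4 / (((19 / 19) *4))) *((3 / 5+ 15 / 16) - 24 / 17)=36244407095621307 / 54400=666257483375.39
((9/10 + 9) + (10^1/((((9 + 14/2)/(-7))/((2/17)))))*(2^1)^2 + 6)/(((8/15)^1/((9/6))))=21177/544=38.93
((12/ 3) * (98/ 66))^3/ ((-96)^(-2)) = 7710244864/ 3993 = 1930940.36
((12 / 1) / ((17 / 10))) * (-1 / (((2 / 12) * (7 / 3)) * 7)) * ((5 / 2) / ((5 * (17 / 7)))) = -1080 / 2023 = -0.53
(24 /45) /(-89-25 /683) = -1366 /228045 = -0.01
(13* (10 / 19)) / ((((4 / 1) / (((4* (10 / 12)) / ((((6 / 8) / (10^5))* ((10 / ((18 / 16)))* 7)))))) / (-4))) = -6500000 / 133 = -48872.18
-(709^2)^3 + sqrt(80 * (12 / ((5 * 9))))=-127021550911887241 + 8 * sqrt(3) / 3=-127021550911887236.38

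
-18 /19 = -0.95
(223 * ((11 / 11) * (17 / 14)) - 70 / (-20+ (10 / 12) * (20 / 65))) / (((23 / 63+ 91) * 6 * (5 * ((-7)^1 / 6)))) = -380223 / 4432120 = -0.09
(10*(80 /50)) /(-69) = -16 /69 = -0.23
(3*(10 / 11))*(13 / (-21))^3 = -21970 / 33957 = -0.65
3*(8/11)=2.18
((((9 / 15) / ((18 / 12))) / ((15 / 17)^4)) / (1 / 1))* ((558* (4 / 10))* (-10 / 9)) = -41426416 / 253125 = -163.66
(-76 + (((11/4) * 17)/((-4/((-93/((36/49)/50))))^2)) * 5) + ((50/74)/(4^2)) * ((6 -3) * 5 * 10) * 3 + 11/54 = 149668398841177/255744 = 585227410.38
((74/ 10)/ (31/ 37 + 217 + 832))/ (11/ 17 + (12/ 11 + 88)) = 256003/ 3259205820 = 0.00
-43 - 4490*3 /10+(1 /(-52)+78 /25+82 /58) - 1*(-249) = -42845501 /37700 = -1136.49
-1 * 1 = -1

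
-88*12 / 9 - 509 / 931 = -329239 / 2793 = -117.88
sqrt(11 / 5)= sqrt(55) / 5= 1.48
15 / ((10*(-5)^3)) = -3 / 250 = -0.01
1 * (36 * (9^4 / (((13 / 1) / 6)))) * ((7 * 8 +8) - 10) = 76527504 / 13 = 5886731.08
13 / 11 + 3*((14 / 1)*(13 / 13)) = 475 / 11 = 43.18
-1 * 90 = -90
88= 88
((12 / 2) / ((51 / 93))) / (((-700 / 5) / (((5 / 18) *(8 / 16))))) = -0.01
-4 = -4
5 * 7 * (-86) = -3010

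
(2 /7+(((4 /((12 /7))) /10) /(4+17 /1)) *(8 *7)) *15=286 /21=13.62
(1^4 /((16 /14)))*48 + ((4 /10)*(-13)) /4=407 /10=40.70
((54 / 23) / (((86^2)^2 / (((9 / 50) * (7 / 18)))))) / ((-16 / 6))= -567 / 503247507200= -0.00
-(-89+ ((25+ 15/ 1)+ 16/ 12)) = 143/ 3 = 47.67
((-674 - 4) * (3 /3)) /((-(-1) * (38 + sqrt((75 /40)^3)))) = -13191168 /735953 + 162720 * sqrt(30) /735953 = -16.71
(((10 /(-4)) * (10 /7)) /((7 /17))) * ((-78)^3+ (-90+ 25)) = 201712225 /49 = 4116576.02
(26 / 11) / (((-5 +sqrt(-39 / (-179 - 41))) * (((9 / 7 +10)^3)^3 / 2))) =-209838756400 / 654509565661078640059 - 4196775128 * sqrt(2145) / 7199605222271865040649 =-0.00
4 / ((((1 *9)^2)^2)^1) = 4 / 6561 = 0.00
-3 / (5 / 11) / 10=-33 / 50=-0.66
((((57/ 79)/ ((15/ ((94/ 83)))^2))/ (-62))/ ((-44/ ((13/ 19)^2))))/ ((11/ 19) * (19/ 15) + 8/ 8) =28717/ 70521452980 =0.00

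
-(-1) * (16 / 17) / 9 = 16 / 153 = 0.10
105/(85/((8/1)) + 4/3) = 360/41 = 8.78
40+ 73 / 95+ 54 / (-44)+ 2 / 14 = 580577 / 14630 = 39.68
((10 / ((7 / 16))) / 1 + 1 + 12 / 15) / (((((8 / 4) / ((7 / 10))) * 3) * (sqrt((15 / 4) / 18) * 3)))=2.10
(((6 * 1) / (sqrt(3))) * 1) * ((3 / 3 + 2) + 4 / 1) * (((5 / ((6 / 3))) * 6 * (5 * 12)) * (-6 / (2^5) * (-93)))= 439425 * sqrt(3) / 2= 380553.21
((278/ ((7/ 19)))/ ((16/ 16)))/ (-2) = -2641/ 7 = -377.29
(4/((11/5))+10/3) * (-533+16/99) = -8967670/3267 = -2744.93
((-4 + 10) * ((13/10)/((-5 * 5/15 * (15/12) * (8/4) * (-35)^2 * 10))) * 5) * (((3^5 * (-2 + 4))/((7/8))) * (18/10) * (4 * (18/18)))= -16376256/5359375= -3.06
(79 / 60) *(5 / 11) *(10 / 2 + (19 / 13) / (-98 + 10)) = 2.98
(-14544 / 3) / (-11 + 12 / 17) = 82416 / 175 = 470.95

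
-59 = -59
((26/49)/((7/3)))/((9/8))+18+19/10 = 206851/10290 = 20.10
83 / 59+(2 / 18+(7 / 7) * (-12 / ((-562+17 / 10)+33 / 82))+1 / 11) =1092947123 / 670424139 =1.63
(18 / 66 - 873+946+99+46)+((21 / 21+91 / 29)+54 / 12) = 144769 / 638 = 226.91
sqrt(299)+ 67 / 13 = 22.45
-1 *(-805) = 805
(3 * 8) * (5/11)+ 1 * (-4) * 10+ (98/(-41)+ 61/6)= -21.31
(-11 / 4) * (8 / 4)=-11 / 2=-5.50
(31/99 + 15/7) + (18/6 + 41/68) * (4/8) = 401257/94248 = 4.26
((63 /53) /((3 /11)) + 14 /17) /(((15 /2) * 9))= 9338 /121635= 0.08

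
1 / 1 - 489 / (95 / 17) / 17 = -394 / 95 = -4.15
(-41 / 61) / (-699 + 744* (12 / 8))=-41 / 25437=-0.00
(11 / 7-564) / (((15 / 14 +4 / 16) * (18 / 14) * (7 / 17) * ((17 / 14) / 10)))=-2204720 / 333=-6620.78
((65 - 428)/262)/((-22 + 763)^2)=-121/47953074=-0.00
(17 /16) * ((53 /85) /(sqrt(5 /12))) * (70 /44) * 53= 19663 * sqrt(15) /880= 86.54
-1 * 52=-52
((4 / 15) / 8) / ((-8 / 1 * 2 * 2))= -1 / 960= -0.00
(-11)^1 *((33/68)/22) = -33/136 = -0.24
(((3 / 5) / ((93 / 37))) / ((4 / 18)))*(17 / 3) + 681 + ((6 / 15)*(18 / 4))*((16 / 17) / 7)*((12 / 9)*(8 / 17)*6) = 431464323 / 627130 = 688.00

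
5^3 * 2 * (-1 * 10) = -2500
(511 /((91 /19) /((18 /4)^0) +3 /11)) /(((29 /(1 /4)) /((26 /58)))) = 1388387 /3559112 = 0.39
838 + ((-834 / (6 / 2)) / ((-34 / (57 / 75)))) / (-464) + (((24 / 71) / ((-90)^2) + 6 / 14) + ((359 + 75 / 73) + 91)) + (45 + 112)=279415911075869 / 193174556400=1446.44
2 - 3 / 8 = 13 / 8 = 1.62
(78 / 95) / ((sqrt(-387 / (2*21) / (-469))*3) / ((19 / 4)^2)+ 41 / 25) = 27697259310 / 55316355391- 2394000*sqrt(17286) / 55316355391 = 0.50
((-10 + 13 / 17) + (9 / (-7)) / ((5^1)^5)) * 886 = -8182.84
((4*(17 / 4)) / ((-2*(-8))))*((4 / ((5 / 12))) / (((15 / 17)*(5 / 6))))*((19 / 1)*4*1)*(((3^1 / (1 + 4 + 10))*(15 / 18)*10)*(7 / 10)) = 153748 / 125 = 1229.98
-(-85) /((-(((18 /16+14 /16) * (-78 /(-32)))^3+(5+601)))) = -43520 /369591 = -0.12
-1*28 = -28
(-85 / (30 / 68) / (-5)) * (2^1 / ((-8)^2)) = 289 / 240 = 1.20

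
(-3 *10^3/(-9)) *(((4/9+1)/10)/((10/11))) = 1430/27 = 52.96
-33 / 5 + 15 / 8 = -189 / 40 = -4.72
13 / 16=0.81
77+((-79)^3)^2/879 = 276550083.28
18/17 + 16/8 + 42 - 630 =-9944/17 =-584.94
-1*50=-50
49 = 49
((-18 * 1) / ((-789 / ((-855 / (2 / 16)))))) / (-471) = 13680 / 41291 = 0.33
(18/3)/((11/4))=24/11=2.18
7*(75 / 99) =175 / 33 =5.30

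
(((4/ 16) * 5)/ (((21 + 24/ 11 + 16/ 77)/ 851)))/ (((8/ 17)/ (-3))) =-16709385/ 57632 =-289.93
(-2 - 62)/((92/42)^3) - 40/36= -788462/109503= -7.20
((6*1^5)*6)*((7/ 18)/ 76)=7/ 38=0.18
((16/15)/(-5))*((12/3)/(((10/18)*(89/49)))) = -9408/11125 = -0.85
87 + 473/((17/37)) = 1116.47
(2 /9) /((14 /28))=4 /9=0.44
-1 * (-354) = 354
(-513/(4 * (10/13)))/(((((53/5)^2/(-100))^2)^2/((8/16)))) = -52.30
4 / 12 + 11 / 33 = 2 / 3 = 0.67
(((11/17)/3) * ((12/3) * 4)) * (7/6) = 616/153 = 4.03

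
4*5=20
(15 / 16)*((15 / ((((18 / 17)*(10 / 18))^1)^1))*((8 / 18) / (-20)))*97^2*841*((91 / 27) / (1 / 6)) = -12241363043 / 144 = -85009465.58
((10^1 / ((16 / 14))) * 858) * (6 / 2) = 45045 / 2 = 22522.50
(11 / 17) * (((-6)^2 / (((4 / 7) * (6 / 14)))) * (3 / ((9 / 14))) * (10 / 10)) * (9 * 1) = 67914 / 17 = 3994.94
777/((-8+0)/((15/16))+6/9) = -11655/118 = -98.77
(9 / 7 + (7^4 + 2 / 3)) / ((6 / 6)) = 50462 / 21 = 2402.95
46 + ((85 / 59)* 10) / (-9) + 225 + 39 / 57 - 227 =43.08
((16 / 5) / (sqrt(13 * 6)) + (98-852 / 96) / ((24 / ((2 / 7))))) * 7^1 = 56 * sqrt(78) / 195 + 713 / 96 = 9.96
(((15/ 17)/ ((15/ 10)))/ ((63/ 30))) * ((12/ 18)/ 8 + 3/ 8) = 275/ 2142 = 0.13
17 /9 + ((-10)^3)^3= -8999999983 /9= -999999998.11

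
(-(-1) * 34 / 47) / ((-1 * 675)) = -34 / 31725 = -0.00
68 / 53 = 1.28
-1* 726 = -726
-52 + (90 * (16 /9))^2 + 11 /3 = 76655 /3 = 25551.67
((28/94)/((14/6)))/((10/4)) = 12/235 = 0.05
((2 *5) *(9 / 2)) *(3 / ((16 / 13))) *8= 877.50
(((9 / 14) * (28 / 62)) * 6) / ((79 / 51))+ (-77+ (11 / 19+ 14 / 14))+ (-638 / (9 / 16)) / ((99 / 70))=-876.27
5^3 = 125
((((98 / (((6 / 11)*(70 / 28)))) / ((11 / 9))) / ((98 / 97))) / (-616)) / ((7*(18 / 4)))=-97 / 32340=-0.00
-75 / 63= -25 / 21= -1.19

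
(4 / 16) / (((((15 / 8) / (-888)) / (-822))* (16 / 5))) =30414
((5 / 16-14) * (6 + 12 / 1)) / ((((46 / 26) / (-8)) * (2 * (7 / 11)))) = 281853 / 322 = 875.32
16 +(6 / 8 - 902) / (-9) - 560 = -15979 / 36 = -443.86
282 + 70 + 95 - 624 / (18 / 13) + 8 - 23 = -56 / 3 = -18.67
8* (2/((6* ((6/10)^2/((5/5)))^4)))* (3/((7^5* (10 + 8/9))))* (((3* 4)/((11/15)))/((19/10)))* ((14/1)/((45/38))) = 250000000/943427331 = 0.26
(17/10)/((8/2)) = 17/40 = 0.42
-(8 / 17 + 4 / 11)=-156 / 187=-0.83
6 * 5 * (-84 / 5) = -504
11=11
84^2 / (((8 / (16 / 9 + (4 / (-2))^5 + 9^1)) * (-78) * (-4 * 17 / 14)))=-65513 / 1326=-49.41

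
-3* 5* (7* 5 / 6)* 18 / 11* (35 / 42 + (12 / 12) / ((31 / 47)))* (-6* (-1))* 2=-1376550 / 341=-4036.80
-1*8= -8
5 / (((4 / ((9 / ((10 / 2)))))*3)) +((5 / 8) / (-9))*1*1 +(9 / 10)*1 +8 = 3449 / 360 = 9.58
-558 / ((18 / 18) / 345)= -192510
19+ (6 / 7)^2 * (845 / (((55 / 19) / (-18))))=-2070487 / 539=-3841.35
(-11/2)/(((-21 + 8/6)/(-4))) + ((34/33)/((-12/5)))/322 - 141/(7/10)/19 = -837739829/71470476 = -11.72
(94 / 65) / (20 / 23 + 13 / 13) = 2162 / 2795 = 0.77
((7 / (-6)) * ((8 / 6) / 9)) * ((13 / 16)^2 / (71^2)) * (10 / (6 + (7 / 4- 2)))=-5915 / 150262128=-0.00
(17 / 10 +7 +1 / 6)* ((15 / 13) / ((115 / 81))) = 10773 / 1495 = 7.21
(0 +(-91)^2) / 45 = 184.02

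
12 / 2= 6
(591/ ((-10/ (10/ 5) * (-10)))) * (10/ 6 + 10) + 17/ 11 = 15339/ 110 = 139.45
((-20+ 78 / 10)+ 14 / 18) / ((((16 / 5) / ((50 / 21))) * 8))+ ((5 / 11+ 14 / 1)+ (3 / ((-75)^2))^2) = 348030085517 / 25987500000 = 13.39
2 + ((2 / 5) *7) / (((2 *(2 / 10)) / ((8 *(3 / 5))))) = 178 / 5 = 35.60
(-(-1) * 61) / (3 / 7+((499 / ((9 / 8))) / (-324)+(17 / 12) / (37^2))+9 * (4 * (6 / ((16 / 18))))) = 1704585708 / 6764148397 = 0.25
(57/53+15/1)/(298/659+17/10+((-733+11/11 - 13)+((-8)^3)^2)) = 5614680/91299580429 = 0.00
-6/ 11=-0.55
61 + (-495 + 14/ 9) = -3892/ 9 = -432.44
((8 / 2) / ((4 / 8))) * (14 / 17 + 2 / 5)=832 / 85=9.79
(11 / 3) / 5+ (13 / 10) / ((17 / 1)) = 413 / 510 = 0.81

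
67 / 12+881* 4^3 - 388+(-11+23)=672163 / 12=56013.58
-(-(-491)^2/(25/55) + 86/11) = 29170371/55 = 530370.38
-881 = -881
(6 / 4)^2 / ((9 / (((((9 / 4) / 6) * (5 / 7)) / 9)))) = 5 / 672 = 0.01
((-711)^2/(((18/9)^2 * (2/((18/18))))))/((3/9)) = 1516563/8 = 189570.38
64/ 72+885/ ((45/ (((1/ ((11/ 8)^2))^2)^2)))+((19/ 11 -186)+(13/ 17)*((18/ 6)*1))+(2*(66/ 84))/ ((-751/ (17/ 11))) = -30957455610231851/ 172413349524801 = -179.55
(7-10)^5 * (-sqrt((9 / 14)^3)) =6561 * sqrt(14) / 196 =125.25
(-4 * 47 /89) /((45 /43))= -8084 /4005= -2.02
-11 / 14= -0.79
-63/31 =-2.03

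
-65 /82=-0.79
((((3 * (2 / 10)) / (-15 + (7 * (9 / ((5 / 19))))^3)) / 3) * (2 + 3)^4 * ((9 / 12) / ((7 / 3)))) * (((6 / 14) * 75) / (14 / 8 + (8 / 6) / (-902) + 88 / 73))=0.00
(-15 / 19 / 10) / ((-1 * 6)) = 1 / 76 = 0.01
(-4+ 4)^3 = 0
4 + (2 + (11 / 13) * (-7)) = 1 / 13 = 0.08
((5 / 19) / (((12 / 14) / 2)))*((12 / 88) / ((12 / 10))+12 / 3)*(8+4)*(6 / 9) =12670 / 627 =20.21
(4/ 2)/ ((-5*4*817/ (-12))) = 0.00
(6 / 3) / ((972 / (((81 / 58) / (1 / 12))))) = 1 / 29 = 0.03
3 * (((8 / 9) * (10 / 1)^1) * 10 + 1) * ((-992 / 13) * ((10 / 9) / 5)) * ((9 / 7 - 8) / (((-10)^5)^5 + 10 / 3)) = -37718816 / 12284999999999999999999995905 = -0.00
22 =22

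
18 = 18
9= 9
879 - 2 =877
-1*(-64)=64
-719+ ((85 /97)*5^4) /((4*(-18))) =-5074621 /6984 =-726.61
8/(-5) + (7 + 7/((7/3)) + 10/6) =151/15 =10.07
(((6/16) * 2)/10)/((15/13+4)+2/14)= 273/19280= 0.01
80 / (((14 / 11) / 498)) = 219120 / 7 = 31302.86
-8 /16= -1 /2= -0.50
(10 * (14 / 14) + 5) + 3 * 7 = 36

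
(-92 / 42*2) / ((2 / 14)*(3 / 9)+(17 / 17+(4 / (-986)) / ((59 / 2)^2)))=-78942118 / 18877379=-4.18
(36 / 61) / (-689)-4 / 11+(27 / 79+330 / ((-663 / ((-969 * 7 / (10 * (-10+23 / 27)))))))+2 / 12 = -104726173811 / 2848809678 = -36.76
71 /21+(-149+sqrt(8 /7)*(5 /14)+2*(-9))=-3436 /21+5*sqrt(14) /49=-163.24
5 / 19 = 0.26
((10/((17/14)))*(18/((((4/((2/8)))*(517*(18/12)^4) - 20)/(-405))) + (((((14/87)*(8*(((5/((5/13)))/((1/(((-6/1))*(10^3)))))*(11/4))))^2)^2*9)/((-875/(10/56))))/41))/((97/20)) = -885255873179598176847917810652000/2001541513176553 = -442287040939085969.84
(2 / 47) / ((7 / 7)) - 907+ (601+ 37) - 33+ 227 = -74.96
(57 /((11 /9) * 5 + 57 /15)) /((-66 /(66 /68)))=-2565 /30328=-0.08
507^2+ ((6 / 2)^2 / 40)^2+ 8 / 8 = 411280081 / 1600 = 257050.05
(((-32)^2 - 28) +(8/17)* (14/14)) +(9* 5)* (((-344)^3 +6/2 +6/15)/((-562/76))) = 1183374128182/4777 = 247723284.11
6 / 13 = 0.46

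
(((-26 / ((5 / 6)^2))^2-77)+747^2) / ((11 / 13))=4544586748 / 6875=661030.80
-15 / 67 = -0.22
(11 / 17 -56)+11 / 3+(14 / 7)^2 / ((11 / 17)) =-25528 / 561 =-45.50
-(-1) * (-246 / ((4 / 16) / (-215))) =211560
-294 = -294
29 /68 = 0.43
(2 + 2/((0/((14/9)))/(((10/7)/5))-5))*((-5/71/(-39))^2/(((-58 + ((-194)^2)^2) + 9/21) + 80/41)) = 11480/3116984989842165429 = 0.00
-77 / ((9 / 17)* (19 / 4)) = -5236 / 171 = -30.62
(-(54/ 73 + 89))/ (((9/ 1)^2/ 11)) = -72061/ 5913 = -12.19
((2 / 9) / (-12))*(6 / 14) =-1 / 126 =-0.01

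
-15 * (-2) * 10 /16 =75 /4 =18.75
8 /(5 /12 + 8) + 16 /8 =298 /101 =2.95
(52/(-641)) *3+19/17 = 0.87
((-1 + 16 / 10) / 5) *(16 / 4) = 12 / 25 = 0.48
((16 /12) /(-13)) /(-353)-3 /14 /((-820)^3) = 30876649301 /106269565584000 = 0.00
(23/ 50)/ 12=23/ 600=0.04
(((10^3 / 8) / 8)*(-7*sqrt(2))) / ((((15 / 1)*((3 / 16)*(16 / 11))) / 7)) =-13475*sqrt(2) / 72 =-264.67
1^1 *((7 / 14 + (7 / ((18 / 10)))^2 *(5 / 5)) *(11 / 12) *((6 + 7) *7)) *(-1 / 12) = -2533531 / 23328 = -108.60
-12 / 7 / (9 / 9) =-12 / 7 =-1.71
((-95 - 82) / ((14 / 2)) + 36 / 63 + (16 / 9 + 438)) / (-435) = -26149 / 27405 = -0.95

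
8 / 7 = 1.14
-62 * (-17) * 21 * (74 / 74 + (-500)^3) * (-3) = 8300249933598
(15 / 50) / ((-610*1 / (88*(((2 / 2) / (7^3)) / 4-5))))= 226347 / 1046150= 0.22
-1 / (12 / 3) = -1 / 4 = -0.25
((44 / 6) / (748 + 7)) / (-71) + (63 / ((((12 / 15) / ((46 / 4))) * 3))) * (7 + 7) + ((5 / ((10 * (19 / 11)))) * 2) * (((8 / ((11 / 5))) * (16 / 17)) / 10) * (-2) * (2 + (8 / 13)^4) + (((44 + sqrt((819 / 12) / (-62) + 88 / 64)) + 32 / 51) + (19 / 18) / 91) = 4270.56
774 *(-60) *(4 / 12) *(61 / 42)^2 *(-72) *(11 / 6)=211203960 / 49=4310284.90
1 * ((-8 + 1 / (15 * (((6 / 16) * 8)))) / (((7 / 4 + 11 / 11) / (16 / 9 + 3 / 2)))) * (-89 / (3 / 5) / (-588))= -1885109 / 785862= -2.40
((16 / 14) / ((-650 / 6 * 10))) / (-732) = 1 / 693875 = 0.00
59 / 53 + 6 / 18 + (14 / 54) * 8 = 5038 / 1431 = 3.52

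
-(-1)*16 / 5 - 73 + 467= 1986 / 5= 397.20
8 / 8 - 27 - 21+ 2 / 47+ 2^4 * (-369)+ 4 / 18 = -2517161 / 423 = -5950.74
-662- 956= -1618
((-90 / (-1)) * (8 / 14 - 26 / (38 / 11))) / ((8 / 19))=-41625 / 28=-1486.61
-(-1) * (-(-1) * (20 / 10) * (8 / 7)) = 16 / 7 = 2.29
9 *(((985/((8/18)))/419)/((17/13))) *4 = 1037205/7123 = 145.61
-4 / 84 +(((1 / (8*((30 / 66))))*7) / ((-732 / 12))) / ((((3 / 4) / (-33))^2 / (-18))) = 7043347 / 6405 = 1099.66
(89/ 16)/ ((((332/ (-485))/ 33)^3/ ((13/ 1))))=-4743516268544625/ 585509888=-8101513.51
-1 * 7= -7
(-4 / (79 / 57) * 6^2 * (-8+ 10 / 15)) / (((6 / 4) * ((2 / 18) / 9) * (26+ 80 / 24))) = 110808 / 79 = 1402.63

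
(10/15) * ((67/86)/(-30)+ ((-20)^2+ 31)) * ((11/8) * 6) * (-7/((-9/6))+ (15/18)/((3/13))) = 1822425407/92880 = 19621.29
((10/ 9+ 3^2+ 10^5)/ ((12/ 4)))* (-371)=-333933761/ 27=-12367917.07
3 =3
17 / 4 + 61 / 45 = 1009 / 180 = 5.61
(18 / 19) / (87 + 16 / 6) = 54 / 5111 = 0.01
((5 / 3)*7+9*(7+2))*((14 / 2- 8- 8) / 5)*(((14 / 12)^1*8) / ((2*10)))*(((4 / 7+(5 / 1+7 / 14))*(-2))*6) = 28356 / 5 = 5671.20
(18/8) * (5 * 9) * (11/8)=139.22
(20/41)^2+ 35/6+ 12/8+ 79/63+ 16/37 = 36275425/3918411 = 9.26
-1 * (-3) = 3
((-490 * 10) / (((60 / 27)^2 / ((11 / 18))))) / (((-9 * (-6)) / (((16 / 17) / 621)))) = -539 / 31671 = -0.02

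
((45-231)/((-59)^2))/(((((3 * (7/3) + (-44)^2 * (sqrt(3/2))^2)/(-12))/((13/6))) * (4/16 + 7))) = 19344/293862539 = 0.00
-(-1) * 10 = 10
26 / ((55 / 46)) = 1196 / 55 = 21.75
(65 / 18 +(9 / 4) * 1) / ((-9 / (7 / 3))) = -1477 / 972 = -1.52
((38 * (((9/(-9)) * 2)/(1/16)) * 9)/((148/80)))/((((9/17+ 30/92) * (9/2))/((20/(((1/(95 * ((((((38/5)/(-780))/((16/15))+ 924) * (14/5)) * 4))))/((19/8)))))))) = -23091204474101120/321789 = -71758837232.16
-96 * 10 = -960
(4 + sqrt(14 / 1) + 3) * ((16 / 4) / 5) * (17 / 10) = 34 * sqrt(14) / 25 + 238 / 25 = 14.61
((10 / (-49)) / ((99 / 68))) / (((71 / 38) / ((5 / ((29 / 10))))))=-1292000 / 9988209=-0.13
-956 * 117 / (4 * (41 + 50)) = -307.29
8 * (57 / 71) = 456 / 71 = 6.42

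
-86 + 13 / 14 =-1191 / 14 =-85.07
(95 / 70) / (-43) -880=-880.03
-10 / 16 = -0.62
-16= -16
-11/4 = -2.75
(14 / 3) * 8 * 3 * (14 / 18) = 784 / 9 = 87.11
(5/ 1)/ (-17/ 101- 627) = -505/ 63344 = -0.01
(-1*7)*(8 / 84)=-2 / 3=-0.67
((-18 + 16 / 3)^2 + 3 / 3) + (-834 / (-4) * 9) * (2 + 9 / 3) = 171791 / 18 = 9543.94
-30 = -30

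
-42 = -42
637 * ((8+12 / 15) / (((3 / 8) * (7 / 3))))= 32032 / 5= 6406.40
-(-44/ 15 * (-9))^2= -17424/ 25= -696.96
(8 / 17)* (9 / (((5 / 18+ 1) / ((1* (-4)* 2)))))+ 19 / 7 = -65147 / 2737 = -23.80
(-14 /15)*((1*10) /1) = -28 /3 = -9.33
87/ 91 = 0.96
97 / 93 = 1.04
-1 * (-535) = 535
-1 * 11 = -11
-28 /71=-0.39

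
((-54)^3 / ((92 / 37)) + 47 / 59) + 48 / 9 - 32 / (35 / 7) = -1289045167 / 20355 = -63328.18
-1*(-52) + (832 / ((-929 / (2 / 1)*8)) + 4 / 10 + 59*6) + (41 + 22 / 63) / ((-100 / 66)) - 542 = -31821983 / 195090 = -163.11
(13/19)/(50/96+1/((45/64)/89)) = 9360/1738709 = 0.01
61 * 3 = 183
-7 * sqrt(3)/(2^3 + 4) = -7 * sqrt(3)/12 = -1.01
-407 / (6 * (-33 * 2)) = 1.03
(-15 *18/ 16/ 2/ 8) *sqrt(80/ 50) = -1.33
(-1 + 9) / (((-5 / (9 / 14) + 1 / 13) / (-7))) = 6552 / 901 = 7.27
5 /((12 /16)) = 20 /3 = 6.67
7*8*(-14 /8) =-98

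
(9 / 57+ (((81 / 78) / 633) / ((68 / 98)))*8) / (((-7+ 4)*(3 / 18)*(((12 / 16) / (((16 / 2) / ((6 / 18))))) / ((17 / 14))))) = -5012832 / 364819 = -13.74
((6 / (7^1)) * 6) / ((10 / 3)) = 54 / 35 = 1.54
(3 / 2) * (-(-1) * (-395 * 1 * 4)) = -2370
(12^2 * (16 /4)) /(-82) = -288 /41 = -7.02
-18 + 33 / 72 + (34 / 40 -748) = -91763 / 120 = -764.69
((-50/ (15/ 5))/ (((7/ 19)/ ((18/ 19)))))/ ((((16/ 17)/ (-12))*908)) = 3825/ 6356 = 0.60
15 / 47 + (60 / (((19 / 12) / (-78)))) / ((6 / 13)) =-6403.89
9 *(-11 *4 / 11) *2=-72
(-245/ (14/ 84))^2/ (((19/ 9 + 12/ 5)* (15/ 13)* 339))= 4013100/ 3277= 1224.63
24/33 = 8/11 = 0.73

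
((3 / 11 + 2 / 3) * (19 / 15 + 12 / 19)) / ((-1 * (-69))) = 16771 / 648945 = 0.03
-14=-14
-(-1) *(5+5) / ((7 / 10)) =100 / 7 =14.29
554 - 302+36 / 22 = 2790 / 11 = 253.64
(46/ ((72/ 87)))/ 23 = 29/ 12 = 2.42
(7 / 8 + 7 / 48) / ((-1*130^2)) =-49 / 811200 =-0.00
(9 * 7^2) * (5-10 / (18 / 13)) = -980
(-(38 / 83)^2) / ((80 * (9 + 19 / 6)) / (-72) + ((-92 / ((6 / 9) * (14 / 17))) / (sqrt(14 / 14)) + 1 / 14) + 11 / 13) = 1013688 / 871327609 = 0.00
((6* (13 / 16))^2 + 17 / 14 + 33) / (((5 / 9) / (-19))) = -888345 / 448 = -1982.91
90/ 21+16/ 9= 382/ 63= 6.06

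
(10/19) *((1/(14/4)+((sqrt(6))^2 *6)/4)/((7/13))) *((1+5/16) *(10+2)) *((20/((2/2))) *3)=1140750/133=8577.07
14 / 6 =7 / 3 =2.33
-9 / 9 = -1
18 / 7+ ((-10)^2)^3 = 7000018 / 7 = 1000002.57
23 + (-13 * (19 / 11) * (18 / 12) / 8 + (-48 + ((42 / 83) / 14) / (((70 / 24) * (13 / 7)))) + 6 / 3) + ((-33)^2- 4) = 1004398881 / 949520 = 1057.80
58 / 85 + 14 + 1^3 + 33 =4138 / 85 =48.68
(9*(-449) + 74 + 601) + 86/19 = -63868/19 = -3361.47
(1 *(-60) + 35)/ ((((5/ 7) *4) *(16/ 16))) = -35/ 4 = -8.75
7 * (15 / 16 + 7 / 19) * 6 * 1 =8337 / 152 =54.85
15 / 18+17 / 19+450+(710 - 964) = 22541 / 114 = 197.73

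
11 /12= 0.92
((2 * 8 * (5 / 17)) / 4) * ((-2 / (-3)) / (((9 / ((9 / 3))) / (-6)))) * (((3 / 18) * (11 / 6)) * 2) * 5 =-4.79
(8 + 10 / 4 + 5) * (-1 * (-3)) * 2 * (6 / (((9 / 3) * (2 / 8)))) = 744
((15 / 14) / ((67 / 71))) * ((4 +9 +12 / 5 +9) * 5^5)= 40603125 / 469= 86573.83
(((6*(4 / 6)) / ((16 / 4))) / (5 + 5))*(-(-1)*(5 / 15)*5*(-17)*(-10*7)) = 595 / 3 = 198.33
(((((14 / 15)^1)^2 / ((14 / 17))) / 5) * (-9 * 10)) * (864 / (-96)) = 4284 / 25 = 171.36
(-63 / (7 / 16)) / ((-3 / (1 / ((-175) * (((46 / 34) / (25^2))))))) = -20400 / 161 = -126.71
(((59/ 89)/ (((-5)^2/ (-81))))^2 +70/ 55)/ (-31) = -10339871/ 54456875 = -0.19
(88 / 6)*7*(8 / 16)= 154 / 3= 51.33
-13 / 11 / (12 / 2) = -13 / 66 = -0.20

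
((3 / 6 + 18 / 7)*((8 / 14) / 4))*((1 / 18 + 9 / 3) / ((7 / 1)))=0.19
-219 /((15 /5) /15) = -1095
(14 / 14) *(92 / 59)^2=8464 / 3481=2.43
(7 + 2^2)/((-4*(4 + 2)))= -11/24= -0.46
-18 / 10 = -9 / 5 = -1.80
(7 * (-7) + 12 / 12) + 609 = 561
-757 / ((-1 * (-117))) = -757 / 117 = -6.47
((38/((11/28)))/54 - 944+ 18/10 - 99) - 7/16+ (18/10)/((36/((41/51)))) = -419998463/403920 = -1039.81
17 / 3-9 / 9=14 / 3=4.67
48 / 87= 16 / 29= 0.55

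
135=135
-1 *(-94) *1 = 94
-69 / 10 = -6.90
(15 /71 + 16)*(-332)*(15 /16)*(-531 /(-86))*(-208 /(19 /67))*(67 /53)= 88810057146330 /3074371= 28887228.36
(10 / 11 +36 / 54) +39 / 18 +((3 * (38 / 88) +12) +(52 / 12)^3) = 116909 / 1188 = 98.41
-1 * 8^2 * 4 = -256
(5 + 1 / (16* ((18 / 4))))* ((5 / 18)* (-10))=-9025 / 648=-13.93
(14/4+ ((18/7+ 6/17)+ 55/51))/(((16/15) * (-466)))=-26785/1774528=-0.02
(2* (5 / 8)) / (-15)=-1 / 12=-0.08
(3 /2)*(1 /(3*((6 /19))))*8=38 /3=12.67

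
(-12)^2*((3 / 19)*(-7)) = -3024 / 19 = -159.16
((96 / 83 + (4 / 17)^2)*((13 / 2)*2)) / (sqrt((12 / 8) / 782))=755872*sqrt(1173) / 71961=359.75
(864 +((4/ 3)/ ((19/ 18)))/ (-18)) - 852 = 680/ 57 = 11.93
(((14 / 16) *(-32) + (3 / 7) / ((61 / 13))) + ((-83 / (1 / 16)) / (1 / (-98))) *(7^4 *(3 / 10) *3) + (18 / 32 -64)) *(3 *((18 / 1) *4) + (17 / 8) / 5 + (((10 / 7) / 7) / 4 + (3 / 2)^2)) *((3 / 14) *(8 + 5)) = 160619278544762432967 / 937350400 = 171354574068.31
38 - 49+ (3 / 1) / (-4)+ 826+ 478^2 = 917193 / 4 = 229298.25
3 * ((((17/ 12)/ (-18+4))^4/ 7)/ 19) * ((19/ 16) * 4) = 0.00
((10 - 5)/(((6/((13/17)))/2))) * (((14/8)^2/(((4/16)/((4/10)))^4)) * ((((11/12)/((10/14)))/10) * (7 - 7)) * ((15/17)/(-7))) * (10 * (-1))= 0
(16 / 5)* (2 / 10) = 16 / 25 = 0.64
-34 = -34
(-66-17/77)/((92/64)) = -81584/1771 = -46.07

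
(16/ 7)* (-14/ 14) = -16/ 7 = -2.29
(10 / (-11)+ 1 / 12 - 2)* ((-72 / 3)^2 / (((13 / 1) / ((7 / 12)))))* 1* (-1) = 10444 / 143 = 73.03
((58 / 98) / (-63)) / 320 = -0.00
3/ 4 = 0.75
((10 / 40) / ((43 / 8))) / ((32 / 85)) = 85 / 688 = 0.12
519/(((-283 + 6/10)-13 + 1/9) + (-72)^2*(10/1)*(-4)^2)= 23355/37311512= 0.00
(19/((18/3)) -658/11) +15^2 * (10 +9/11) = 156911/66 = 2377.44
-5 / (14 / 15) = -75 / 14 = -5.36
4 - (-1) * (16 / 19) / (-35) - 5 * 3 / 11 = 19109 / 7315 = 2.61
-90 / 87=-30 / 29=-1.03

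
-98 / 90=-49 / 45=-1.09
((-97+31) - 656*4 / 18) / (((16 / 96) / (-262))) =998744 / 3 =332914.67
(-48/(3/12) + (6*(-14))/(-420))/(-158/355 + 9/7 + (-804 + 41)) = 476623/1893966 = 0.25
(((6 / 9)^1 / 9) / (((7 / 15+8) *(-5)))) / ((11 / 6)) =-0.00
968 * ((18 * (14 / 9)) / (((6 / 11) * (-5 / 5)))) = -149072 / 3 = -49690.67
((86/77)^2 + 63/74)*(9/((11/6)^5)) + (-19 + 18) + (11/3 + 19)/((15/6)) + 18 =14297450015273/529953615345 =26.98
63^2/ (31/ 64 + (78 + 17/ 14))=1778112/ 35705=49.80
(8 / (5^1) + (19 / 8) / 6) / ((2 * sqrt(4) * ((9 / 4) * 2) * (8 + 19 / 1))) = 479 / 116640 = 0.00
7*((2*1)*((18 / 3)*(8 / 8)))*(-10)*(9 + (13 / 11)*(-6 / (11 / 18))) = 2186.78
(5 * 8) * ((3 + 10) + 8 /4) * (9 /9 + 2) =1800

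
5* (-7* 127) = -4445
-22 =-22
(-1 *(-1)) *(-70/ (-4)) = 35/ 2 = 17.50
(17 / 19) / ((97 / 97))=17 / 19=0.89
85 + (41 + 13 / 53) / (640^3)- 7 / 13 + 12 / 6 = 7808221198209 / 90308608000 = 86.46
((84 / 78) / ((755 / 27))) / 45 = 42 / 49075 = 0.00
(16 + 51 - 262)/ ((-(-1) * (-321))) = 65/ 107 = 0.61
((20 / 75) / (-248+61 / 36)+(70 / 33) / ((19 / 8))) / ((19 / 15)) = 24797504 / 35210857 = 0.70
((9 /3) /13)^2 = 9 /169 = 0.05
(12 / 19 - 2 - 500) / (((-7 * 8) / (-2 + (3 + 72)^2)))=26782349 / 532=50342.76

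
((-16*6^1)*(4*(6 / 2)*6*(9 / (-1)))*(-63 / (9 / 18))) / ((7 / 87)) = -97417728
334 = 334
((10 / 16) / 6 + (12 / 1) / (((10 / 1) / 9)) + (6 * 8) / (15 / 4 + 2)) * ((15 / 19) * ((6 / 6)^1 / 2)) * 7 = 743897 / 13984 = 53.20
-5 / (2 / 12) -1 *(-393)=363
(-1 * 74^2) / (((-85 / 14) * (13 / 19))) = 1456616 / 1105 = 1318.20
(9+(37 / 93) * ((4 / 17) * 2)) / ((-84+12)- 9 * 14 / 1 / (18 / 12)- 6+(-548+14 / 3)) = -14525 / 1115132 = -0.01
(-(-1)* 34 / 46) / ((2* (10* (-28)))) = -0.00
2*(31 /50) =31 /25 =1.24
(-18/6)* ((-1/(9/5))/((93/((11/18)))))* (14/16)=385/40176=0.01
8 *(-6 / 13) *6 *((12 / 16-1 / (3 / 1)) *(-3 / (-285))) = -24 / 247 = -0.10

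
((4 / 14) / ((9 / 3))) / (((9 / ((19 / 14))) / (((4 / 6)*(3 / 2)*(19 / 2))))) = 361 / 2646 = 0.14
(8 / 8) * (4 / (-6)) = -2 / 3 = -0.67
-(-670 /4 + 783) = -1231 /2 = -615.50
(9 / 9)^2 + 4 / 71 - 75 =-5250 / 71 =-73.94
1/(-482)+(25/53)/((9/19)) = 228473/229914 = 0.99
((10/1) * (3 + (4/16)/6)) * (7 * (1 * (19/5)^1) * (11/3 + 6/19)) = 115997/36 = 3222.14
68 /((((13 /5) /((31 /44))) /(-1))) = -2635 /143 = -18.43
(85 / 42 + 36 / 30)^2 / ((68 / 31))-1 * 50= -135731801 / 2998800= -45.26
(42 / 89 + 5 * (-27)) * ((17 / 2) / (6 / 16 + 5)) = -814164 / 3827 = -212.74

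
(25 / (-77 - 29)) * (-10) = 125 / 53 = 2.36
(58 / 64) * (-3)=-87 / 32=-2.72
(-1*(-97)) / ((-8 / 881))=-85457 / 8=-10682.12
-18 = -18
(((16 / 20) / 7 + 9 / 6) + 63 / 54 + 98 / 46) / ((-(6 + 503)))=-0.01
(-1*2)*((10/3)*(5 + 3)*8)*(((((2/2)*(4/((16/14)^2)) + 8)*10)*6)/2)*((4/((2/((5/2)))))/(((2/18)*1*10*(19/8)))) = -5097600/19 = -268294.74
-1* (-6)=6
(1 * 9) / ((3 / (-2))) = -6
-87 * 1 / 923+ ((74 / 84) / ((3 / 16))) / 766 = -1962619 / 22271067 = -0.09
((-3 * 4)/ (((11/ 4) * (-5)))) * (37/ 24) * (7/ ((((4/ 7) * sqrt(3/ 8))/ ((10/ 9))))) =3626 * sqrt(6)/ 297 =29.91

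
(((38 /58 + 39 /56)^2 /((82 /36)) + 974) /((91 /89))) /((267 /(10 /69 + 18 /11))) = 685150034621 /107720161164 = 6.36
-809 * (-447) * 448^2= 72579182592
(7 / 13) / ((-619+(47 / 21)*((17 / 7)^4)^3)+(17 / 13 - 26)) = 2034669218547 / 353549885230126643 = 0.00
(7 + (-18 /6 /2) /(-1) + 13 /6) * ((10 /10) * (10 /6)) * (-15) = -800 /3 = -266.67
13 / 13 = 1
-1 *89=-89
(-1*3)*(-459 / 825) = 459 / 275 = 1.67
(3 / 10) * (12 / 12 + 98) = 297 / 10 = 29.70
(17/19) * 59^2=59177/19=3114.58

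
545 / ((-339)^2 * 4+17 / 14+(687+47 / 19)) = 144970 / 122459667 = 0.00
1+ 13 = 14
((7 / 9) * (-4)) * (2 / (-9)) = 56 / 81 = 0.69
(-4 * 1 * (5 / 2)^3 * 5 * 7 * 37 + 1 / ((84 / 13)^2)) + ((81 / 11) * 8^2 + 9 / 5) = -80464.40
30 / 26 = 15 / 13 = 1.15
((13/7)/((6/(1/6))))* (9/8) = 13/224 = 0.06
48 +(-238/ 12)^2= 15889/ 36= 441.36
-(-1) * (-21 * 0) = 0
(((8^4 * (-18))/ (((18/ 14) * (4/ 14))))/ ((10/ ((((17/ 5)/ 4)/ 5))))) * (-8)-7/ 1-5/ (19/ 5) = 64807642/ 2375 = 27287.43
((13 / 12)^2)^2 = 28561 / 20736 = 1.38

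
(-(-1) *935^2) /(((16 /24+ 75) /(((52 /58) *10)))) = 681895500 /6583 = 103584.31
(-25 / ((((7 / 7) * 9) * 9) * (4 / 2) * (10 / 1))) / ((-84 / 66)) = 55 / 4536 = 0.01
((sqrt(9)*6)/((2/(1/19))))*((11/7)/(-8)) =-99/1064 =-0.09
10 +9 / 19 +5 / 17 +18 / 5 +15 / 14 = 349081 / 22610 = 15.44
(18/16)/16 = 9/128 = 0.07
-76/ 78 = -38/ 39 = -0.97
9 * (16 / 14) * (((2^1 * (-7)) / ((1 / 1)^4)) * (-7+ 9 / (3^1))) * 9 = 5184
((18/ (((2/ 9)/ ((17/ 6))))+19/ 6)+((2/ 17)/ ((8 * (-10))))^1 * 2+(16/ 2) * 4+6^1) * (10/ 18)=276077/ 1836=150.37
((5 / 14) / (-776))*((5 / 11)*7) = -25 / 17072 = -0.00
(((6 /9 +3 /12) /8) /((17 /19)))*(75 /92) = 5225 /50048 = 0.10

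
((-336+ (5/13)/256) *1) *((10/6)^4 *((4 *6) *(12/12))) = -698876875/11232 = -62221.94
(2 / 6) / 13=1 / 39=0.03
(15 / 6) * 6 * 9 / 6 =45 / 2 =22.50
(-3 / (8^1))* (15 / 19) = -45 / 152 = -0.30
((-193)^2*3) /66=37249 /22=1693.14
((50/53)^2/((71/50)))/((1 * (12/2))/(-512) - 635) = -32000000/32421402157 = -0.00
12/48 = 1/4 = 0.25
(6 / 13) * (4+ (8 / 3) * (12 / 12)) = 3.08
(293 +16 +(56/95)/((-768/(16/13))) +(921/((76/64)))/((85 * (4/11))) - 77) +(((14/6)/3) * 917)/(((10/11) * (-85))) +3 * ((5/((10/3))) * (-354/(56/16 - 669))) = 314694630266/1257495525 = 250.26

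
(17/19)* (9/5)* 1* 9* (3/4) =4131/380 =10.87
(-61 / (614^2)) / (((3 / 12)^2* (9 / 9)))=-244 / 94249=-0.00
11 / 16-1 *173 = -2757 / 16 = -172.31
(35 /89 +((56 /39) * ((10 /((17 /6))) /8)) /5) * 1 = 10227 /19669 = 0.52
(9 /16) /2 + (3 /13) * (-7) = -1.33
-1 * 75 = -75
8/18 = 4/9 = 0.44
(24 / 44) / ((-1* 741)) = -2 / 2717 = -0.00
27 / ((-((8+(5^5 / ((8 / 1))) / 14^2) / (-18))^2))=-265531392 / 3031081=-87.60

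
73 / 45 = 1.62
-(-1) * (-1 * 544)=-544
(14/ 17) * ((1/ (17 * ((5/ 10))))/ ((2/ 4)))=56/ 289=0.19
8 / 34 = 4 / 17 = 0.24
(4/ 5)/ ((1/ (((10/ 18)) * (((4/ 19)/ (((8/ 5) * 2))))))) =5/ 171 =0.03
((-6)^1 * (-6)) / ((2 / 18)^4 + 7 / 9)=59049 / 1276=46.28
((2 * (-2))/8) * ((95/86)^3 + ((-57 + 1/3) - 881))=1786653403/3816336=468.16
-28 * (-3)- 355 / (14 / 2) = 233 / 7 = 33.29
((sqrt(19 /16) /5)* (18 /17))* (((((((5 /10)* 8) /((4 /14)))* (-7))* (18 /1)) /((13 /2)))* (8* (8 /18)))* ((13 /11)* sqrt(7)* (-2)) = 112896* sqrt(133) /935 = 1392.49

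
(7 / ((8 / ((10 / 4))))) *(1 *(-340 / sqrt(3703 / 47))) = -425 *sqrt(329) / 92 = -83.79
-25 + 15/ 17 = -410/ 17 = -24.12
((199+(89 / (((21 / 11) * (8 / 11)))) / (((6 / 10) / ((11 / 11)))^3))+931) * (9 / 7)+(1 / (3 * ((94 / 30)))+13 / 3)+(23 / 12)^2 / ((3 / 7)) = 1837994075 / 994896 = 1847.42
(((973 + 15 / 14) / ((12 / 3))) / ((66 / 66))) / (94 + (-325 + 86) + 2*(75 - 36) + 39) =-13637 / 1568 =-8.70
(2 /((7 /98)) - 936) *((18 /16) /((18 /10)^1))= -1135 /2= -567.50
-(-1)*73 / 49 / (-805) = -73 / 39445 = -0.00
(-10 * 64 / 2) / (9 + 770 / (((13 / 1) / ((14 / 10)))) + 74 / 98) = -50960 / 14759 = -3.45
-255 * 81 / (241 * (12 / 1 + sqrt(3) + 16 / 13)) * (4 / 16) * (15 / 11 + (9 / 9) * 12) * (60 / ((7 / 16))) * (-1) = 232770283200 / 77083127 - 17593102800 * sqrt(3) / 77083127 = 2624.42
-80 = -80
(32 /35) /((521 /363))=11616 /18235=0.64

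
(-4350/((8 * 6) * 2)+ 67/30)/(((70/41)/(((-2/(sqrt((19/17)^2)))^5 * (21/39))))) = 601875962443/2414196525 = 249.31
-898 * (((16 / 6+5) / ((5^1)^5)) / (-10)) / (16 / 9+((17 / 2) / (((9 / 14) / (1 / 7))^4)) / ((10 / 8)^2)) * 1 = 22585149 / 183610000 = 0.12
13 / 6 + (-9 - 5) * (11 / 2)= -449 / 6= -74.83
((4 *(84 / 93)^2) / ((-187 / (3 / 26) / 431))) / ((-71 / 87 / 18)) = 3174945984 / 165869561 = 19.14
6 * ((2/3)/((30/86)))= 11.47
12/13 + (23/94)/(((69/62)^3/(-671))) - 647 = -6677724671/8726913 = -765.19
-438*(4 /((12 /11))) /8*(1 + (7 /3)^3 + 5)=-405515 /108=-3754.77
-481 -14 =-495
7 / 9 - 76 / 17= -565 / 153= -3.69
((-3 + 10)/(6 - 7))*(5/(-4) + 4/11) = 6.20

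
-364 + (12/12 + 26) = -337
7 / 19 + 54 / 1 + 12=1261 / 19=66.37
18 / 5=3.60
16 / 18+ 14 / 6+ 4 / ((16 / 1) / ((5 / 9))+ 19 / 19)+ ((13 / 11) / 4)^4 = 16908480397 / 5026196736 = 3.36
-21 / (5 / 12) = -252 / 5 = -50.40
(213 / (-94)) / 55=-213 / 5170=-0.04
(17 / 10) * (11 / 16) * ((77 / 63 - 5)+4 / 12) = -5797 / 1440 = -4.03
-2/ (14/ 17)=-17/ 7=-2.43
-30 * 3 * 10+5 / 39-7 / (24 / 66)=-143383 / 156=-919.12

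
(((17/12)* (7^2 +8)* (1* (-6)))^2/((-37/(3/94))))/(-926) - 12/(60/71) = -900573937/64412560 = -13.98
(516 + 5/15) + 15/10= 3107/6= 517.83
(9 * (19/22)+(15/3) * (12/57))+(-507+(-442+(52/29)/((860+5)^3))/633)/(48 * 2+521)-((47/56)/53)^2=107999524696391957072138707/13496130645559844855496000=8.00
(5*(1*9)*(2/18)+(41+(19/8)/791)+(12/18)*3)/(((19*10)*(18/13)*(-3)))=-3948919/64925280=-0.06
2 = 2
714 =714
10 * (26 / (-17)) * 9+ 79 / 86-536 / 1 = -983529 / 1462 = -672.73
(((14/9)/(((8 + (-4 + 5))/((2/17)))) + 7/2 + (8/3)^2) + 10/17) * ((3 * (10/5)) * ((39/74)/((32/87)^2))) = 262.24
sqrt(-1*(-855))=29.24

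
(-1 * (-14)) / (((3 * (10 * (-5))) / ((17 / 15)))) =-119 / 1125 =-0.11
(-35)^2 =1225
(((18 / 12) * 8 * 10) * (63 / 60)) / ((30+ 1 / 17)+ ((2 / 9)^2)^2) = 14053662 / 3352943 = 4.19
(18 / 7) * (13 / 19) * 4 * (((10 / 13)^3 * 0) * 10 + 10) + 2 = 9626 / 133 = 72.38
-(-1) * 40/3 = 40/3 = 13.33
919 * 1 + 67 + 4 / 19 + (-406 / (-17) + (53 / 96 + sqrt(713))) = sqrt(713) + 31338079 / 31008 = 1037.35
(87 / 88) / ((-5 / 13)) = -1131 / 440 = -2.57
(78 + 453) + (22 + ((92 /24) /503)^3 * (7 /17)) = 258423354227801 /467311671144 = 553.00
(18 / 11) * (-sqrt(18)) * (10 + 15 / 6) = -675 * sqrt(2) / 11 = -86.78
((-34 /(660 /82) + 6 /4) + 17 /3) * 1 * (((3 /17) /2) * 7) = 6797 /3740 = 1.82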